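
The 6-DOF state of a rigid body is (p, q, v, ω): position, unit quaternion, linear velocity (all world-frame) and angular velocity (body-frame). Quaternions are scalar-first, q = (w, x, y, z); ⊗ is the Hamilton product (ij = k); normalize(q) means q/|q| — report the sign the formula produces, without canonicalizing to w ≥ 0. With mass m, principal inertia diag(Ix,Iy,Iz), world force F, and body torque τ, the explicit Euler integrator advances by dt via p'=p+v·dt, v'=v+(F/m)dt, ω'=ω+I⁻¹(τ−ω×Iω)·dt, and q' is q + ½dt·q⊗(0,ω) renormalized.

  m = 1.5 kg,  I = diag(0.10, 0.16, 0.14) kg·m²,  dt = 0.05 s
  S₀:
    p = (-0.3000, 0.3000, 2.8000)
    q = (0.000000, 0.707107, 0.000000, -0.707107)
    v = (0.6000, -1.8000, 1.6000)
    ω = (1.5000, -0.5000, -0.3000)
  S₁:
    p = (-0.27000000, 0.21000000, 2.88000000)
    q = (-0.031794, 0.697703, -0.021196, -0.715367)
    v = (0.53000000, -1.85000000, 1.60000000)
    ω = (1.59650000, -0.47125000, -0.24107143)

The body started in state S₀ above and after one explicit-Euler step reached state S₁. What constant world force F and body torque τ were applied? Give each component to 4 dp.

F = (-2.1000, -1.5000, 0.0000)
τ = (0.1900, 0.1100, 0.1200)

rate change Δω = (0.09650000, 0.02875000, 0.05892857)
τ = I·(Δω/dt) + ω₀×(Iω₀) = (0.1900, 0.1100, 0.1200)
v₁ − v₀ = (-0.07000000, -0.05000000, 0.00000000)
applied force F = (-2.1000, -1.5000, 0.0000)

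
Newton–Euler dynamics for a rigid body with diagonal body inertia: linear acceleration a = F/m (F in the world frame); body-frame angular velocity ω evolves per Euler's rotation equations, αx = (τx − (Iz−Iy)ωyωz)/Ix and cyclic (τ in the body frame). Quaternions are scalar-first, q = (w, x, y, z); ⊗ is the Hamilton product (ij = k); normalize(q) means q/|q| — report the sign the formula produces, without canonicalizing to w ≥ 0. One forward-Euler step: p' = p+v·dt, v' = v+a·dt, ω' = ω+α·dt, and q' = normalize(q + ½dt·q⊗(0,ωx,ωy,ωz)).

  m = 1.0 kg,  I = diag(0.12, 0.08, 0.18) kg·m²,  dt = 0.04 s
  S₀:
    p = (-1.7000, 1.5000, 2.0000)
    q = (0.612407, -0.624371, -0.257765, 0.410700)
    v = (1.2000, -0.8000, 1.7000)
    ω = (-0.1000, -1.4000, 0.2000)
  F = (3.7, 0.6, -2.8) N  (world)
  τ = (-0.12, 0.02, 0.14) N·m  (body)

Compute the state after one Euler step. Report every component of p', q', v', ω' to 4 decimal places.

p' = (-1.6520, 1.4680, 2.0680)
q' = (0.6021, -0.6149, -0.2731, 0.4299)
v' = (1.3480, -0.7760, 1.5880)
ω' = (-0.1307, -1.3906, 0.2324)

precession coupling ω×(Iω) = (-0.0280, 0.0012, -0.0056)
angular accel α = (-0.7667, 0.2350, 0.8089)
ω + α·dt = (-0.1307, -1.3906, 0.2324)
Hamilton product q⊗(0,ω) = (-0.5054481, 0.4621863, -0.7735656, 0.9708243)
q + ½dt·q⊗(0,ω), renormalized = (0.6021, -0.6149, -0.2731, 0.4299)
p + v·dt = (-1.6520, 1.4680, 2.0680)
v + (F/m)dt = (1.3480, -0.7760, 1.5880)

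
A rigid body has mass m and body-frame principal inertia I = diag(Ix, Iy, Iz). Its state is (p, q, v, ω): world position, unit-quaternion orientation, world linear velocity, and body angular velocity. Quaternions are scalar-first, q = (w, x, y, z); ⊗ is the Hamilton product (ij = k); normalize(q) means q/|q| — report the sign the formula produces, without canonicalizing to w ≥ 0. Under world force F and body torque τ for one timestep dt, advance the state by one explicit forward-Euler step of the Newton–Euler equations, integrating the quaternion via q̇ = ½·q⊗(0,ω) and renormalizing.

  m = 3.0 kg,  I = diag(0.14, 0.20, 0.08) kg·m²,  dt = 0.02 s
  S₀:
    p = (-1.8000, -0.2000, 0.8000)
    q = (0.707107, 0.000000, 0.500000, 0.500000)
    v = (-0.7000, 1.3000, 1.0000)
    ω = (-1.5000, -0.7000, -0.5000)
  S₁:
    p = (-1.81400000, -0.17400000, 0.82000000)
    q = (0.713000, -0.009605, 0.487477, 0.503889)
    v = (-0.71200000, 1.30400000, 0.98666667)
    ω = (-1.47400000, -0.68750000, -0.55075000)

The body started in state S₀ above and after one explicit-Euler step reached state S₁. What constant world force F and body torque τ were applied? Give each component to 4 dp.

F = (-1.8000, 0.6000, -2.0000)
τ = (0.1400, 0.1700, -0.1400)

Δv = v₁−v₀ = (-0.01200000, 0.00400000, -0.01333333)
applied force F = (-1.8000, 0.6000, -2.0000)
rate change Δω = (0.02600000, 0.01250000, -0.05075000)
precession coupling = (-0.0420, 0.0450, 0.0630)
applied torque τ = (0.1400, 0.1700, -0.1400)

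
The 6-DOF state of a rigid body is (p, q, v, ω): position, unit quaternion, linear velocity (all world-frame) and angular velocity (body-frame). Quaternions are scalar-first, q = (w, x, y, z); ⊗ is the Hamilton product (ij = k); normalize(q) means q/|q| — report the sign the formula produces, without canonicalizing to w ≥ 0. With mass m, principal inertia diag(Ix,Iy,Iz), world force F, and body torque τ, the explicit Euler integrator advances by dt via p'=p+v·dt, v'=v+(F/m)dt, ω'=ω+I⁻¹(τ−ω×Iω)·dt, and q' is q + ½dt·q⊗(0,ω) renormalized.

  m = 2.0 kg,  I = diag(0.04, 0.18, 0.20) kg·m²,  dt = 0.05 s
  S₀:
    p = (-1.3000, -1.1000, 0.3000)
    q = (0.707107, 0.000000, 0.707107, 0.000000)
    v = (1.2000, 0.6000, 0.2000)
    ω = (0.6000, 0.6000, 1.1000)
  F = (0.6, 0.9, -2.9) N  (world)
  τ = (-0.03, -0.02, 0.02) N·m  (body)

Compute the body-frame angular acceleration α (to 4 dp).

ω×(Iω) gyroscopic = (0.0132, -0.1056, 0.0504)
angular accel α = (-1.0800, 0.4756, -0.1520)

α = (-1.0800, 0.4756, -0.1520)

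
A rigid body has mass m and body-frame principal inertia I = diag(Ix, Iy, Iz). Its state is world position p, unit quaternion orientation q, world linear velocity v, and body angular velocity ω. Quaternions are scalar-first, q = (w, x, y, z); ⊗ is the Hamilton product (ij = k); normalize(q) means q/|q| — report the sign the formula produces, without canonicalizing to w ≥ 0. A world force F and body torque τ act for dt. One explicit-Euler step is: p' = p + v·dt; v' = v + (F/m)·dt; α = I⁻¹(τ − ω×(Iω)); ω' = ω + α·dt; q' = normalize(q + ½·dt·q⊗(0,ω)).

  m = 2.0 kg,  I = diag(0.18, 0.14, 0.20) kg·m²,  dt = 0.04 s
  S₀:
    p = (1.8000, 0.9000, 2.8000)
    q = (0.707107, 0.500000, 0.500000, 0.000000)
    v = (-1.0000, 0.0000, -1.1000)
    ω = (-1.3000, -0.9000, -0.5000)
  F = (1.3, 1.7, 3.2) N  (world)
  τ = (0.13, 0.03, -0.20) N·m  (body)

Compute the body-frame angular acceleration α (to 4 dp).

α = (0.5722, 0.3071, -0.7660)

ω×(Iω) gyroscopic = (0.0270, -0.0130, -0.0468)
angular accel α = (0.5722, 0.3071, -0.7660)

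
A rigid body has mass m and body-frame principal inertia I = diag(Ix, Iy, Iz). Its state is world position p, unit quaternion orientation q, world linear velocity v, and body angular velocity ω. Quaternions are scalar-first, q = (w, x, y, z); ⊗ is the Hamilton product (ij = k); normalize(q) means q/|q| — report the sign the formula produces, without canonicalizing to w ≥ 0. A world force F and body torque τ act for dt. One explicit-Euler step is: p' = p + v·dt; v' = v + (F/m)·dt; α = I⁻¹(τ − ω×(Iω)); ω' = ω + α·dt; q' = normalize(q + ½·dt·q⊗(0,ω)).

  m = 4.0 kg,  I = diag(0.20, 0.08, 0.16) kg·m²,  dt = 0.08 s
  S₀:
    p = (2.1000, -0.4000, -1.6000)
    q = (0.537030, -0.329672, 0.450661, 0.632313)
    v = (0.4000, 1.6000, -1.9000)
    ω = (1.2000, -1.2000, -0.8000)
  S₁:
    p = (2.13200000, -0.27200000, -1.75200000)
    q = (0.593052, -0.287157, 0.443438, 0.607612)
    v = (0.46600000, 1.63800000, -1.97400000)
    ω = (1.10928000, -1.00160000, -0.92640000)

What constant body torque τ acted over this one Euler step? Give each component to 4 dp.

rate change Δω = (-0.09072000, 0.19840000, -0.12640000)
precession coupling = (0.0768, -0.0384, 0.1728)
I·α + gyro = (-0.1500, 0.1600, -0.0800)

τ = (-0.1500, 0.1600, -0.0800)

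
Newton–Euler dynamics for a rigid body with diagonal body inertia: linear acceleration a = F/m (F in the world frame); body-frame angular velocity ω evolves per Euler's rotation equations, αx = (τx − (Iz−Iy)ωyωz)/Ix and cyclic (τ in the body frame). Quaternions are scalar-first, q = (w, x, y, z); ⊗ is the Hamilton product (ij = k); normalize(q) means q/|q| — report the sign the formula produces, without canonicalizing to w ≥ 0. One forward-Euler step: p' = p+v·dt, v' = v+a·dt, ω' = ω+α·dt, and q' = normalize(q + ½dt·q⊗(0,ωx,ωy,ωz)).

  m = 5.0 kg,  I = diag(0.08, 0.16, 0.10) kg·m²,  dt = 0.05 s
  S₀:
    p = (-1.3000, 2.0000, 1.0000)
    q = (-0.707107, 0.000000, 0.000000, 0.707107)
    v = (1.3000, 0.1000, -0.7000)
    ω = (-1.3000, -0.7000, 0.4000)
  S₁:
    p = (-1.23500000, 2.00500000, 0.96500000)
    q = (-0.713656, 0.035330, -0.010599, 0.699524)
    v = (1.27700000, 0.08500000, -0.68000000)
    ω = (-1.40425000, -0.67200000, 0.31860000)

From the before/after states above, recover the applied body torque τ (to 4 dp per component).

rate change Δω = (-0.10425000, 0.02800000, -0.08140000)
τ = I·(Δω/dt) + ω₀×(Iω₀) = (-0.1500, 0.1000, -0.0900)

τ = (-0.1500, 0.1000, -0.0900)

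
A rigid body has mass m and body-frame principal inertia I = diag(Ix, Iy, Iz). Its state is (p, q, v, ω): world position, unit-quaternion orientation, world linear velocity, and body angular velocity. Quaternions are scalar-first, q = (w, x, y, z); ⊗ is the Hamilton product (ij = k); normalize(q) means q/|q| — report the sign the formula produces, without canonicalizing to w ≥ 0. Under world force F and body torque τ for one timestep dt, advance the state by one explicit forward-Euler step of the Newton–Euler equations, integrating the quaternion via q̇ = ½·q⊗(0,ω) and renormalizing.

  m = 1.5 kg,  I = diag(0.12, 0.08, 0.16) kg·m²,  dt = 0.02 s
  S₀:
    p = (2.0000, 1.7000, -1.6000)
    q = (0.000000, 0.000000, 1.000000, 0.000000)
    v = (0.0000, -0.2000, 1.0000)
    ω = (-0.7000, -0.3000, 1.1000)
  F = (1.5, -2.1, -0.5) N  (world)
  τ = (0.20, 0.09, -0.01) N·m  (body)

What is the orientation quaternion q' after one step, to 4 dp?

Hamilton product q⊗(0,ω) = (0.3000000, 1.1000000, 0.0000000, 0.7000000)
q' = normalize(q + ½dt·q⊗(0,ω)) = (0.0030, 0.0110, 0.9999, 0.0070)

q' = (0.0030, 0.0110, 0.9999, 0.0070)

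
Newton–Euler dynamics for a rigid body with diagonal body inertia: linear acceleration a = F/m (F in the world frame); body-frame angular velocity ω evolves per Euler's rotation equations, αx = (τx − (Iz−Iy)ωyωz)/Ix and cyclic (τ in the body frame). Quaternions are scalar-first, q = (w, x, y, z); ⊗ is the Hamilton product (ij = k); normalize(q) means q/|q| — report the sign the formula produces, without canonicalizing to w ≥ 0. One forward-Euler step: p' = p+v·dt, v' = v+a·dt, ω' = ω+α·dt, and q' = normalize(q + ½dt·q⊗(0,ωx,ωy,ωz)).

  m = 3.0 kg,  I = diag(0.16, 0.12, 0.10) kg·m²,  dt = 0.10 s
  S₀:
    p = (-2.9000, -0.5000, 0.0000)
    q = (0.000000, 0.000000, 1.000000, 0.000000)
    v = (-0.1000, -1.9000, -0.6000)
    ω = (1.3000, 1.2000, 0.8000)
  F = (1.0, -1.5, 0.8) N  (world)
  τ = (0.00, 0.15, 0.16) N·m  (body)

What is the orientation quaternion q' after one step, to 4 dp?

Hamilton product q⊗(0,ω) = (-1.2000000, 0.8000000, 0.0000000, -1.3000000)
q' = normalize(q + ½dt·q⊗(0,ω)) = (-0.0597, 0.0398, 0.9953, -0.0647)

q' = (-0.0597, 0.0398, 0.9953, -0.0647)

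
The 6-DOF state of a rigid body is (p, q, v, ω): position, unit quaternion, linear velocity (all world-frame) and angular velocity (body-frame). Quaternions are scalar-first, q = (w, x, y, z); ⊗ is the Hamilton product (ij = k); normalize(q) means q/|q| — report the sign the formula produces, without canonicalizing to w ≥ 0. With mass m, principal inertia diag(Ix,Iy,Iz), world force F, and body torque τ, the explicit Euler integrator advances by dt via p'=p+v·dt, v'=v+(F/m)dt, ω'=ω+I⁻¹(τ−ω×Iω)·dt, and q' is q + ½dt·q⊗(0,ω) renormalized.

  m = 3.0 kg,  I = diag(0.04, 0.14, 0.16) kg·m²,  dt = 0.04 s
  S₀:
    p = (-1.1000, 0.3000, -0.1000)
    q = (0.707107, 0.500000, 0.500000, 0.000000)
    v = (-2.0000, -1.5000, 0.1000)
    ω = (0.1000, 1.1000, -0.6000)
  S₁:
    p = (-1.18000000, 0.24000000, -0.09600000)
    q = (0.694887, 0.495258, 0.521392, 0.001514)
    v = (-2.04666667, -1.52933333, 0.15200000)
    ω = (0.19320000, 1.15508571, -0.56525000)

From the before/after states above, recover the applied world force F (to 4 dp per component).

velocity change Δv = (-0.04666667, -0.02933333, 0.05200000)
m·(v₁−v₀)/dt = (-3.5000, -2.2000, 3.9000)

F = (-3.5000, -2.2000, 3.9000)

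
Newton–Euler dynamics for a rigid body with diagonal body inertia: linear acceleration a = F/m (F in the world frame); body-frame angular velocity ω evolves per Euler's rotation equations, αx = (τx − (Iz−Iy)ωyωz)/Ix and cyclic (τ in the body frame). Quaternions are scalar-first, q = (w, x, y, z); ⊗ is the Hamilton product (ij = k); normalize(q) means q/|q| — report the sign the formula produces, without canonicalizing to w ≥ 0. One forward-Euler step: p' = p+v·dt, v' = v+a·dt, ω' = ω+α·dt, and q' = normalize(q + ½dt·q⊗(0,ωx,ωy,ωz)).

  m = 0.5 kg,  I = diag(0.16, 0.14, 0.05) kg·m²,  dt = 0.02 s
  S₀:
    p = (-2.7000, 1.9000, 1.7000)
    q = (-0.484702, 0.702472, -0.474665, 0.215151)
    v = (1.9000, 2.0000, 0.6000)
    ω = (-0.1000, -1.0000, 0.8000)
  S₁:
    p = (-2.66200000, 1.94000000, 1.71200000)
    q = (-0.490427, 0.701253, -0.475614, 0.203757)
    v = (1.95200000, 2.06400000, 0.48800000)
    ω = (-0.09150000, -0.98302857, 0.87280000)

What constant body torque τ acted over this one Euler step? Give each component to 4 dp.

Δω = ω₁−ω₀ = (0.00850000, 0.01697143, 0.07280000)
applied torque τ = (0.1400, 0.1100, 0.1800)

τ = (0.1400, 0.1100, 0.1800)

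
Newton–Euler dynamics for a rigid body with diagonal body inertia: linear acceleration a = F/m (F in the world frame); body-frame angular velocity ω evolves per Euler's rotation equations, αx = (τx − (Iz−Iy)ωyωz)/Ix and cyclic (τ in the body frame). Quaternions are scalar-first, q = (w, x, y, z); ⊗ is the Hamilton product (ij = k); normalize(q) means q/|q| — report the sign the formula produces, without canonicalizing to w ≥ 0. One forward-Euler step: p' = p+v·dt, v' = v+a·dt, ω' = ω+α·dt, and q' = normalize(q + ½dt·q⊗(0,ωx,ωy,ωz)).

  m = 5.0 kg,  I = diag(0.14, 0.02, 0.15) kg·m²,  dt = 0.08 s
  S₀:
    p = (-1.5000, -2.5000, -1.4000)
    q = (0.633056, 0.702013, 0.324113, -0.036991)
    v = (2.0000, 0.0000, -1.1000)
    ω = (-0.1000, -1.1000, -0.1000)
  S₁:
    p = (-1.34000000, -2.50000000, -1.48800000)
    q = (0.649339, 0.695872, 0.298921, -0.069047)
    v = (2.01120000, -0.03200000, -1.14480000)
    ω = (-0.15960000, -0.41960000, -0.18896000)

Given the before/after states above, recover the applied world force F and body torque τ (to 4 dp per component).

Δv = v₁−v₀ = (0.01120000, -0.03200000, -0.04480000)
applied force F = (0.7000, -2.0000, -2.8000)
rate change Δω = (-0.05960000, 0.68040000, -0.08896000)
ω₀×(Iω₀) = (0.0143, -0.0001, -0.0132)
applied torque τ = (-0.0900, 0.1700, -0.1800)

F = (0.7000, -2.0000, -2.8000)
τ = (-0.0900, 0.1700, -0.1800)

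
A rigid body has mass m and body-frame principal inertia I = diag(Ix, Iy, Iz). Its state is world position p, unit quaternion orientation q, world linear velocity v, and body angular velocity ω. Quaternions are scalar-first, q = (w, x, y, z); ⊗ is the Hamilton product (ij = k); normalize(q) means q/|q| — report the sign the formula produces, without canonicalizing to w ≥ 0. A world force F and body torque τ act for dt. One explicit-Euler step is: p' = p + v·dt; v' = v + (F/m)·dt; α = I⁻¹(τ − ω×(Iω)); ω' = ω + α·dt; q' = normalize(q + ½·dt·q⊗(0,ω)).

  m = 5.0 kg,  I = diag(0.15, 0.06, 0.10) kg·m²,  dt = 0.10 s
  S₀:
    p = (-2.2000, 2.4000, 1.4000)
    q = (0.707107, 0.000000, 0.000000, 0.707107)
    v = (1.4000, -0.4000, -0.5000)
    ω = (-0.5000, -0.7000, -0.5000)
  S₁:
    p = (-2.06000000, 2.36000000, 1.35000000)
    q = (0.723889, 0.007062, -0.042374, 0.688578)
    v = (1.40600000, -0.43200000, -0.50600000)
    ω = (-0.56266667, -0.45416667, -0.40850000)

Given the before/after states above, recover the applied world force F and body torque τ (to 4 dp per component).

rate change Δω = (-0.06266667, 0.24583333, 0.09150000)
τ = I·(Δω/dt) + ω₀×(Iω₀) = (-0.0800, 0.1600, 0.0600)
Δv = v₁−v₀ = (0.00600000, -0.03200000, -0.00600000)
m·(v₁−v₀)/dt = (0.3000, -1.6000, -0.3000)

F = (0.3000, -1.6000, -0.3000)
τ = (-0.0800, 0.1600, 0.0600)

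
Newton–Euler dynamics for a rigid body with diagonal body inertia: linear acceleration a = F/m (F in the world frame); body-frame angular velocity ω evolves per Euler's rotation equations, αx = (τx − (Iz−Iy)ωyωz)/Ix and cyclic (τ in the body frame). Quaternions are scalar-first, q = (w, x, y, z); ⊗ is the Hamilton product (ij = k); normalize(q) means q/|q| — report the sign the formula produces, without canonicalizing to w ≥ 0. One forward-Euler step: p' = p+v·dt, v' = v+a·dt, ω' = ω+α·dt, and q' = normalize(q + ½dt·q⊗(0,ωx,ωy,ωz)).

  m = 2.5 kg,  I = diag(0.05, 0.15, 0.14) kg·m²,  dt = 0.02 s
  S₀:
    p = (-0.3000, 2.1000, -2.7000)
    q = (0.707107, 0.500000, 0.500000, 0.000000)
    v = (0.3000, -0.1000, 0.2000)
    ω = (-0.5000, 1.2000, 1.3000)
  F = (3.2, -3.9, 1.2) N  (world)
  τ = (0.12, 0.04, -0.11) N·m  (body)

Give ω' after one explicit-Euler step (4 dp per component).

gyro term ω×Iω = (-0.0156, 0.0585, -0.0600)
α = I⁻¹(τ − ω×Iω) = (2.7120, -0.1233, -0.3571)
ω + α·dt = (-0.4458, 1.1975, 1.2929)

ω' = (-0.4458, 1.1975, 1.2929)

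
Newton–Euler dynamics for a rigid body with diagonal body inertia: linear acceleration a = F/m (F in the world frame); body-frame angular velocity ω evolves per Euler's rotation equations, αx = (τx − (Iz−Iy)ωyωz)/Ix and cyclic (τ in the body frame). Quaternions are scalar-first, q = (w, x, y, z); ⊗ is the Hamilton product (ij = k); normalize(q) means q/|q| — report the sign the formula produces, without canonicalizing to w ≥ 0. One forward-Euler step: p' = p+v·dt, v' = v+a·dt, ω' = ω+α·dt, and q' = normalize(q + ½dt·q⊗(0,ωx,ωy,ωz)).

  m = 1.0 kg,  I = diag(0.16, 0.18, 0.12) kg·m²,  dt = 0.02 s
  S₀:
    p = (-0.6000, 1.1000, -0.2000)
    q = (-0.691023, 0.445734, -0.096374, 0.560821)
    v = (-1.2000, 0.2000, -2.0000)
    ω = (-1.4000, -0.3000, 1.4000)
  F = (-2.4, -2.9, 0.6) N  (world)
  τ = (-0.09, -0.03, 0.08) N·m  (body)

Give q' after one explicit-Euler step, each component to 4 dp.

q' = (-0.6928, 0.4557, -0.1084, 0.5484)

Hamilton product q⊗(0,ω) = (-0.1900340, 1.0007549, -1.2018701, -1.2360760)
updated quaternion q' = (-0.6928, 0.4557, -0.1084, 0.5484)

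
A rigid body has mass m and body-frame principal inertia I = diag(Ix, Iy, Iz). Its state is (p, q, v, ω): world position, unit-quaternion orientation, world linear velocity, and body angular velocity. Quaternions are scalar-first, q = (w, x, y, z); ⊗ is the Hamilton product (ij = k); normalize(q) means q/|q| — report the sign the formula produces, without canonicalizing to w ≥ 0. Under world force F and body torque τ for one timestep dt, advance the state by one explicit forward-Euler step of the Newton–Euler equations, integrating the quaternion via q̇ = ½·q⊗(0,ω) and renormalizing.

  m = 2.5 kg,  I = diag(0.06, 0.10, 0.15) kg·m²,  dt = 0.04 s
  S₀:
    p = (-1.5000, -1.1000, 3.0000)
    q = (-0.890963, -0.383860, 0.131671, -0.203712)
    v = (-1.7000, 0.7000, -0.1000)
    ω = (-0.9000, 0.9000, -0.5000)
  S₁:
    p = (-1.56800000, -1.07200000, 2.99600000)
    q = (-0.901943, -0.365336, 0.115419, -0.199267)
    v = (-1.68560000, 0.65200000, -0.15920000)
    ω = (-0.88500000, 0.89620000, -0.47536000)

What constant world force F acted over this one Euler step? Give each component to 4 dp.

F = (0.9000, -3.0000, -3.7000)

velocity change Δv = (0.01440000, -0.04800000, -0.05920000)
F = m·Δv/dt = (0.9000, -3.0000, -3.7000)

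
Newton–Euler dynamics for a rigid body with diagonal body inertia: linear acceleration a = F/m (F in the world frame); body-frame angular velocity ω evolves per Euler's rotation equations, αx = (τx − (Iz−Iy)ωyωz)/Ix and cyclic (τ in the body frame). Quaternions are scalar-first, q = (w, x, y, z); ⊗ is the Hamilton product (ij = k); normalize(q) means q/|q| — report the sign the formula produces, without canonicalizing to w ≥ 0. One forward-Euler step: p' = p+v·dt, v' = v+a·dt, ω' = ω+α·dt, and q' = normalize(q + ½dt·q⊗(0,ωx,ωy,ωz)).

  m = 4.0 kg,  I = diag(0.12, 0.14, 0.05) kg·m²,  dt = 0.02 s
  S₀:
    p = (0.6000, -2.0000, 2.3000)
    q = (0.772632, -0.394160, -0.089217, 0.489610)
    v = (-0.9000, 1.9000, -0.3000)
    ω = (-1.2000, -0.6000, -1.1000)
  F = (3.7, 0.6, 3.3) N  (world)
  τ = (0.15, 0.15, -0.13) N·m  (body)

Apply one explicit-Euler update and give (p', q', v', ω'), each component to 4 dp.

new position p' = (0.5820, -1.9620, 2.2940)
new velocity v' = (-0.8815, 1.9030, -0.2835)
ω×(Iω) gyroscopic = (-0.0594, 0.0924, 0.0144)
(τ − ω×Iω)/I = (1.7450, 0.4114, -2.8880)
ω + α·dt = (-1.1651, -0.5918, -1.1578)
q⊗(0,ω) = (0.0120488, -0.5352537, -1.4846872, -0.7204596)
q + ½dt·q⊗(0,ω), renormalized = (0.7726, -0.3995, -0.1040, 0.4823)

p' = (0.5820, -1.9620, 2.2940)
q' = (0.7726, -0.3995, -0.1040, 0.4823)
v' = (-0.8815, 1.9030, -0.2835)
ω' = (-1.1651, -0.5918, -1.1578)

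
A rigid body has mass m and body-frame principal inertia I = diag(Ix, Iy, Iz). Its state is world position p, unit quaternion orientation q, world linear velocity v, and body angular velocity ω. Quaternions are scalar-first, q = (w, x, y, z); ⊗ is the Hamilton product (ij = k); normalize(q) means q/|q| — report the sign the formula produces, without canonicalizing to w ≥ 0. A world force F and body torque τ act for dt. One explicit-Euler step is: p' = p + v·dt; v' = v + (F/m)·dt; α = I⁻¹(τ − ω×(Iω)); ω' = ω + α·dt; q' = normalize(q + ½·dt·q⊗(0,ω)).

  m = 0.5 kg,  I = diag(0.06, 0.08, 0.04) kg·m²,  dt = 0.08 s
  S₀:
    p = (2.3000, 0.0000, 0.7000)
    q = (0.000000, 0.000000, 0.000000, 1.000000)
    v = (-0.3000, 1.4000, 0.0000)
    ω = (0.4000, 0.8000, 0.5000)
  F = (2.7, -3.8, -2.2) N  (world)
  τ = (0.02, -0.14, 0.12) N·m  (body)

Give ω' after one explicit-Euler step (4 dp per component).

(τ − ω×Iω)/I = (0.6000, -1.8000, 2.8400)
new body rate ω' = (0.4480, 0.6560, 0.7272)

ω' = (0.4480, 0.6560, 0.7272)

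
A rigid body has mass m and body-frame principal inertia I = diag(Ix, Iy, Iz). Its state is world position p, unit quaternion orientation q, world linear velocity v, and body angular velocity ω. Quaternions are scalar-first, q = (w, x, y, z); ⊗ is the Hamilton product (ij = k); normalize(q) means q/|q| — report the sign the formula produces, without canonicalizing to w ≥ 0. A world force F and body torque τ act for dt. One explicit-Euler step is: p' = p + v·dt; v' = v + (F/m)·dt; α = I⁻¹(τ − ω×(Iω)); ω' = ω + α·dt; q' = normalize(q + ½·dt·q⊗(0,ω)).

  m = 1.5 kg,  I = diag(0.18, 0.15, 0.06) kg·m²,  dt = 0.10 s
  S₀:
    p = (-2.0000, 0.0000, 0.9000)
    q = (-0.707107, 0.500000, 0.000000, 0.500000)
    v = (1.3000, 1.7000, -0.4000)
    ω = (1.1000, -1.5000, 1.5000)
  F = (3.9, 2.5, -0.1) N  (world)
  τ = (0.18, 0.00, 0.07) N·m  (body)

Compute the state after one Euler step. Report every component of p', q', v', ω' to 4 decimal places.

gyro term ω×Iω = (0.2025, 0.1980, 0.0495)
angular accel α = (-0.1250, -1.3200, 0.3417)
new body rate ω' = (1.0875, -1.6320, 1.5342)
Hamilton product q⊗(0,ω) = (-1.3000000, -0.0278177, 0.8606605, -1.8106605)
q + ½dt·q⊗(0,ω), renormalized = (-0.7667, 0.4951, 0.0427, 0.4066)
linear accel F/m = (2.6000, 1.6667, -0.0667)
new position p' = (-1.8700, 0.1700, 0.8600)
new velocity v' = (1.5600, 1.8667, -0.4067)

p' = (-1.8700, 0.1700, 0.8600)
q' = (-0.7667, 0.4951, 0.0427, 0.4066)
v' = (1.5600, 1.8667, -0.4067)
ω' = (1.0875, -1.6320, 1.5342)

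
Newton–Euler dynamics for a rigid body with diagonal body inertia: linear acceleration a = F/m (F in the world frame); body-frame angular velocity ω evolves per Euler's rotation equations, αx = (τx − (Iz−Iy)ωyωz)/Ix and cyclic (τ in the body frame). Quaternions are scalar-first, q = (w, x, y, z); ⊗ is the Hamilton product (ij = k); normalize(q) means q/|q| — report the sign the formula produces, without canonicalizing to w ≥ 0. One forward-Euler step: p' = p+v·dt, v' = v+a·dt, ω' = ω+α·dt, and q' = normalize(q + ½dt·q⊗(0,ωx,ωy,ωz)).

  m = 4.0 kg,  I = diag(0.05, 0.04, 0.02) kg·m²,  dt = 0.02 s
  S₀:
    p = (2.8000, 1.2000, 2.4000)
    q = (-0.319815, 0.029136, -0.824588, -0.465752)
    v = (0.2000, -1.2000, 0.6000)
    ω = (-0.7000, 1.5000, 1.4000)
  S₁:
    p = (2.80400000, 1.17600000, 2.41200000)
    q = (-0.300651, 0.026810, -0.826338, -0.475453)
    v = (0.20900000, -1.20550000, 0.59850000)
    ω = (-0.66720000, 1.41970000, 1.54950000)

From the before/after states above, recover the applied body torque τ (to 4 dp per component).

ω₁ − ω₀ = (0.03280000, -0.08030000, 0.14950000)
gyro term ω₀×Iω₀ = (-0.0420, -0.0294, 0.0105)
τ = I·(Δω/dt) + ω₀×(Iω₀) = (0.0400, -0.1900, 0.1600)

τ = (0.0400, -0.1900, 0.1600)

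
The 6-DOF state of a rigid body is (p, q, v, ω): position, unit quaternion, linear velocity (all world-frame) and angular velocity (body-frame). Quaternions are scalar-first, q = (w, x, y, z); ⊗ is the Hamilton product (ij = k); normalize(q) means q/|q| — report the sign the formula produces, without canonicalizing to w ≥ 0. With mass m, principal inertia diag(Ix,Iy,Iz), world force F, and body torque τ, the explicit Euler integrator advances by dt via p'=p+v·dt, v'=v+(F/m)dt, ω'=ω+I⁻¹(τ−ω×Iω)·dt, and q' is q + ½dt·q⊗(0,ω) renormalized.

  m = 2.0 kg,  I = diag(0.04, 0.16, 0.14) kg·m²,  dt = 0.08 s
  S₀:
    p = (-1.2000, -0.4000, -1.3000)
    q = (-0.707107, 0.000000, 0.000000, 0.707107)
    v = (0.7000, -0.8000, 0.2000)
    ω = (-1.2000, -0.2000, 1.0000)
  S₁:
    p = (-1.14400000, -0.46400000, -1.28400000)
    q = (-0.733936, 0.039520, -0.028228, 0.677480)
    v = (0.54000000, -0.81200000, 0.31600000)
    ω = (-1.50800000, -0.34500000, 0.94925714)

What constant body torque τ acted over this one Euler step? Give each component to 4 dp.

τ = (-0.1500, -0.1700, -0.0600)

rate change Δω = (-0.30800000, -0.14500000, -0.05074286)
precession coupling = (0.0040, 0.1200, 0.0288)
τ = I·(Δω/dt) + ω₀×(Iω₀) = (-0.1500, -0.1700, -0.0600)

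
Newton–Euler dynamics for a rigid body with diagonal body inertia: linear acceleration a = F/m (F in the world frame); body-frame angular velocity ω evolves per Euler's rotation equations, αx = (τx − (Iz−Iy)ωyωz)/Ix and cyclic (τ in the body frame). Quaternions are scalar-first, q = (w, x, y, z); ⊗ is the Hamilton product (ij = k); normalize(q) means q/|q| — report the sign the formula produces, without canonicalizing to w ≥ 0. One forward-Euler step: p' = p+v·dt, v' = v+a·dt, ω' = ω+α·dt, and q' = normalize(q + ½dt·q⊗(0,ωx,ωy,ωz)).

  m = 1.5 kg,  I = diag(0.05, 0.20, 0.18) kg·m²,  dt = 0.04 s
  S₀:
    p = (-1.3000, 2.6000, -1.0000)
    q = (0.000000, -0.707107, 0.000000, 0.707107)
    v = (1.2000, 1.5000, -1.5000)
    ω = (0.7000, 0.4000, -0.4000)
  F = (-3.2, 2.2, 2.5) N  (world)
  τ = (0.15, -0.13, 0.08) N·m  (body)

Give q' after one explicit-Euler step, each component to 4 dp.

2q̇ = q⊗(0,ω) = (0.7778177, -0.2828428, 0.2121321, -0.2828428)
q + ½dt·q⊗(0,ω), renormalized = (0.0156, -0.7126, 0.0042, 0.7013)

q' = (0.0156, -0.7126, 0.0042, 0.7013)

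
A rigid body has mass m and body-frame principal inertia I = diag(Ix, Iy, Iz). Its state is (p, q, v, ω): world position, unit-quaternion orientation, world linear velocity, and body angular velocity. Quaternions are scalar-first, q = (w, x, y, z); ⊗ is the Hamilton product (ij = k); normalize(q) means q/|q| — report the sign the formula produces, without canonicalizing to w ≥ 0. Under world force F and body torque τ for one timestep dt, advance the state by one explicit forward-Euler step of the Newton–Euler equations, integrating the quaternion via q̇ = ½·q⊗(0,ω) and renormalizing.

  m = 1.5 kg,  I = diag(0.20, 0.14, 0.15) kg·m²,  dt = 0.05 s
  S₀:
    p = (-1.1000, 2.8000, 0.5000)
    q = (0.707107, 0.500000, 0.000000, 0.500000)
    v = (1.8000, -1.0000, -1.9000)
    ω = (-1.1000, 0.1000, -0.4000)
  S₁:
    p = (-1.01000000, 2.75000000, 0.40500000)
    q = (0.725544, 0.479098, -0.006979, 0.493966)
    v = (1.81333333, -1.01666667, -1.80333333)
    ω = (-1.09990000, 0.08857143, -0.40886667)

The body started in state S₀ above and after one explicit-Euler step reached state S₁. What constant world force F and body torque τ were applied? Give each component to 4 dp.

v₁ − v₀ = (0.01333333, -0.01666667, 0.09666667)
applied force F = (0.4000, -0.5000, 2.9000)
Δω = ω₁−ω₀ = (0.00010000, -0.01142857, -0.00886667)
applied torque τ = (0.0000, -0.0100, -0.0200)

F = (0.4000, -0.5000, 2.9000)
τ = (0.0000, -0.0100, -0.0200)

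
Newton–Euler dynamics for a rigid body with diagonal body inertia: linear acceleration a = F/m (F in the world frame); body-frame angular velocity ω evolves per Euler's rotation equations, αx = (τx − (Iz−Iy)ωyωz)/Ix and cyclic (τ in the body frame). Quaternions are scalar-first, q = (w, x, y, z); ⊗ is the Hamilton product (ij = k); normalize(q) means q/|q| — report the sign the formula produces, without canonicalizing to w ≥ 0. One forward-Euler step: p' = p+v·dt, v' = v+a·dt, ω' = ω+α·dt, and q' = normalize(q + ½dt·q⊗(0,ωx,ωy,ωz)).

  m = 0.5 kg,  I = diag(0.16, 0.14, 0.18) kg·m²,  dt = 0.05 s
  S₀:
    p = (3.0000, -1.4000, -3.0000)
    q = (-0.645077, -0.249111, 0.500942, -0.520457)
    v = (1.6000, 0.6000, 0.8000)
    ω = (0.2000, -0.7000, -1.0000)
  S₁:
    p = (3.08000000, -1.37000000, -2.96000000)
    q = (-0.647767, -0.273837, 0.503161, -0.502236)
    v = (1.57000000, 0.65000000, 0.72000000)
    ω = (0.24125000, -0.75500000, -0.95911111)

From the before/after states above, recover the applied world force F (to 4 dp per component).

F = (-0.3000, 0.5000, -0.8000)

v₁ − v₀ = (-0.03000000, 0.05000000, -0.08000000)
applied force F = (-0.3000, 0.5000, -0.8000)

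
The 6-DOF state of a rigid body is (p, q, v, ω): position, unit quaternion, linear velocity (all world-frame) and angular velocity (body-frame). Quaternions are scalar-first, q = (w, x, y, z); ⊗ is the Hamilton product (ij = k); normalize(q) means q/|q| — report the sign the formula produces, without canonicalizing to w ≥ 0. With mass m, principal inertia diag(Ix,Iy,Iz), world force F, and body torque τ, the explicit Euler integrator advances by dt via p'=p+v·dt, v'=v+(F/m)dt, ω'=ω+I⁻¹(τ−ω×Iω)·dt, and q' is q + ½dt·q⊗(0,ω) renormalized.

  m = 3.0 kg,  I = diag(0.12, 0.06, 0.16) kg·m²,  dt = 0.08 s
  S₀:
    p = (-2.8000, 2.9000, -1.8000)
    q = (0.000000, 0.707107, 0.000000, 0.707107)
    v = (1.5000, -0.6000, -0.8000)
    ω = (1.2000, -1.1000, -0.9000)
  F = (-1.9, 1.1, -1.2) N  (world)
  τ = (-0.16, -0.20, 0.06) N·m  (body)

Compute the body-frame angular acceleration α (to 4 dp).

precession coupling ω×(Iω) = (0.0990, 0.0432, 0.0792)
angular accel α = (-2.1583, -4.0533, -0.1200)

α = (-2.1583, -4.0533, -0.1200)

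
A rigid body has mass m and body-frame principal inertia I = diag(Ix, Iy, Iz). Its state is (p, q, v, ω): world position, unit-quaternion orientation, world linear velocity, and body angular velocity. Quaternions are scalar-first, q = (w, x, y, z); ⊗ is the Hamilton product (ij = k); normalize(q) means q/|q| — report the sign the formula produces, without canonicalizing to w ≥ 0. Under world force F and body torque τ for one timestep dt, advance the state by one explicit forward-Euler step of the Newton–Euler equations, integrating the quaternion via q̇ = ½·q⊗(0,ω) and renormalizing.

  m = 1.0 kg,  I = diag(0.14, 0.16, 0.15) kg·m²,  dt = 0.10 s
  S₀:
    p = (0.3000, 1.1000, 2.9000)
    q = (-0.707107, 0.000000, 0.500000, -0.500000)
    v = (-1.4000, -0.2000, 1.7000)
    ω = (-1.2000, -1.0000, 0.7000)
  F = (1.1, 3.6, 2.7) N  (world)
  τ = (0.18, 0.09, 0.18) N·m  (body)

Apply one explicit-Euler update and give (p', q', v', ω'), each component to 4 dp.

ω×(Iω) gyroscopic = (0.0070, 0.0084, 0.0240)
α = I⁻¹(τ − ω×Iω) = (1.2357, 0.5100, 1.0400)
ω + α·dt = (-1.0764, -0.9490, 0.8040)
Hamilton product q⊗(0,ω) = (0.8500000, 0.6985284, 1.3071070, 0.1050251)
updated quaternion q' = (-0.6622, 0.0348, 0.5633, -0.4929)
p + v·dt = (0.1600, 1.0800, 3.0700)
v + (F/m)dt = (-1.2900, 0.1600, 1.9700)

p' = (0.1600, 1.0800, 3.0700)
q' = (-0.6622, 0.0348, 0.5633, -0.4929)
v' = (-1.2900, 0.1600, 1.9700)
ω' = (-1.0764, -0.9490, 0.8040)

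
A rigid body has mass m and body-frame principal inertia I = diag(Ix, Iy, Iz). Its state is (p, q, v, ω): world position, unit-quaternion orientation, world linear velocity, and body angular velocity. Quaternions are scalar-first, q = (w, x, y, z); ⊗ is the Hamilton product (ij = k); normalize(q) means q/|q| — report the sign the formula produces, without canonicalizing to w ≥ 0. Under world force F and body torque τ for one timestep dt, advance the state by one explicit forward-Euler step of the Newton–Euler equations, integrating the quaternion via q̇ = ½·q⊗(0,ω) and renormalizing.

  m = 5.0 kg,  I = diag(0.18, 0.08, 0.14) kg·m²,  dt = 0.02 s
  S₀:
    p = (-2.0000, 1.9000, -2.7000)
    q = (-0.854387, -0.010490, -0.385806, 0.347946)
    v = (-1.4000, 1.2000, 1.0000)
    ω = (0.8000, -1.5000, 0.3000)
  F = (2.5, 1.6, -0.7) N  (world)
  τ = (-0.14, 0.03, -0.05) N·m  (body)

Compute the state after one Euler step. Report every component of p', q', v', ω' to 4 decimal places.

a = (0.5000, 0.3200, -0.1400)
p + v·dt = (-2.0280, 1.9240, -2.6800)
v' = v + a·dt = (-1.3900, 1.2064, 0.9972)
precession coupling ω×(Iω) = (-0.0270, 0.0096, 0.1200)
angular accel α = (-0.6278, 0.2550, -1.2143)
ω + α·dt = (0.7874, -1.4949, 0.2757)
2q̇ = q⊗(0,ω) = (-0.6747008, -0.2773324, 1.5630843, 0.0680637)
q + ½dt·q⊗(0,ω), renormalized = (-0.8610, -0.0133, -0.3701, 0.3486)

p' = (-2.0280, 1.9240, -2.6800)
q' = (-0.8610, -0.0133, -0.3701, 0.3486)
v' = (-1.3900, 1.2064, 0.9972)
ω' = (0.7874, -1.4949, 0.2757)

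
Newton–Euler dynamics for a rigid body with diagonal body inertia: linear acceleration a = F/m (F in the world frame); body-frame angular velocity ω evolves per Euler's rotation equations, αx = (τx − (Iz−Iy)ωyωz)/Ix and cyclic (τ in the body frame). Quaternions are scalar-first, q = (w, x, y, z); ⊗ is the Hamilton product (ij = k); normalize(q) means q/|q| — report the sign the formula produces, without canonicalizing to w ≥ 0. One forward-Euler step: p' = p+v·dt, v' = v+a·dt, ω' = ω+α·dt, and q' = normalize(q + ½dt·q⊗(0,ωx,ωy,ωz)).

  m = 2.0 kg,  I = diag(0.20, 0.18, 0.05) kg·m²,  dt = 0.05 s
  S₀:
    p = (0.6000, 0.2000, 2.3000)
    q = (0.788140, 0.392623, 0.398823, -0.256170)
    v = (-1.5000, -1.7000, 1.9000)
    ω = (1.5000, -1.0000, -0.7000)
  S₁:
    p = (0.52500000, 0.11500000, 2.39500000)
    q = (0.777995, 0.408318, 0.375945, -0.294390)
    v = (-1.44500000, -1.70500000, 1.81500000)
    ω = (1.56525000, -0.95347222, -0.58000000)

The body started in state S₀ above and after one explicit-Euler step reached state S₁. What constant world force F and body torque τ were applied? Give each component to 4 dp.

F = (2.2000, -0.2000, -3.4000)
τ = (0.1700, 0.0100, 0.1500)

rate change Δω = (0.06525000, 0.04652778, 0.12000000)
gyro term ω₀×Iω₀ = (-0.0910, -0.1575, 0.0300)
I·α + gyro = (0.1700, 0.0100, 0.1500)
Δv = v₁−v₀ = (0.05500000, -0.00500000, -0.08500000)
m·(v₁−v₀)/dt = (2.2000, -0.2000, -3.4000)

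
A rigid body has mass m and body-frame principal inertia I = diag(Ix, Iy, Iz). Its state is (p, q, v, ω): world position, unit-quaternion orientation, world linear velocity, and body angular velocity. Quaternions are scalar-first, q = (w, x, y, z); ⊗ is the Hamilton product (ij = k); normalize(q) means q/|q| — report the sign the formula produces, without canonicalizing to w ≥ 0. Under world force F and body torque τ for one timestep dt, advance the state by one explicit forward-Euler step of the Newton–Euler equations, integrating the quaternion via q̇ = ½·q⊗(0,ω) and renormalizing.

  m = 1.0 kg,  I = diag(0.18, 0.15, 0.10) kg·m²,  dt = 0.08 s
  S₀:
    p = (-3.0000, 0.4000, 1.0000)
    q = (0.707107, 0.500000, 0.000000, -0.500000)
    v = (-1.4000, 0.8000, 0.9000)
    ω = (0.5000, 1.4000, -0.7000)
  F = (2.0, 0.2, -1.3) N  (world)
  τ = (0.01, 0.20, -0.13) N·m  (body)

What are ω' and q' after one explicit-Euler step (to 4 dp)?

precession coupling ω×(Iω) = (0.0490, -0.0280, -0.0210)
α = I⁻¹(τ − ω×Iω) = (-0.2167, 1.5200, -1.0900)
ω + α·dt = (0.4827, 1.5216, -0.7872)
2q̇ = q⊗(0,ω) = (-0.6000000, 1.0535535, 1.0899498, 0.2050251)
updated quaternion q' = (0.6816, 0.5410, 0.0435, -0.4907)

ω' = (0.4827, 1.5216, -0.7872)
q' = (0.6816, 0.5410, 0.0435, -0.4907)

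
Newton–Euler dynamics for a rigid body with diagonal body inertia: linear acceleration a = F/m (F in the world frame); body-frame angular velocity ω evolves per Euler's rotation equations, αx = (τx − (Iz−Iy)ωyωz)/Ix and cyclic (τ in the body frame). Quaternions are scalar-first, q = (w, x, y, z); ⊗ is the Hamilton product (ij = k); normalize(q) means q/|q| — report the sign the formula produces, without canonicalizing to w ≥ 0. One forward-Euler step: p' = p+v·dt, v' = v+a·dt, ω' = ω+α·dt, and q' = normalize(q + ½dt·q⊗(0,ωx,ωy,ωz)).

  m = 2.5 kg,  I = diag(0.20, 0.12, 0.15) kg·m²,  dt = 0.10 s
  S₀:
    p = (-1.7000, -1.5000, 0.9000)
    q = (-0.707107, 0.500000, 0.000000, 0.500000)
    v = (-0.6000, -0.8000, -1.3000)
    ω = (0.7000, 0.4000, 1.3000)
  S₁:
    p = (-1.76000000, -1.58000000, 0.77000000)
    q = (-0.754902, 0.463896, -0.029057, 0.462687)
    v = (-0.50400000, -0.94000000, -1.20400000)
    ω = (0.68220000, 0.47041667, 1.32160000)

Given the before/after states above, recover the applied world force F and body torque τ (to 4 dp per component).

F = (2.4000, -3.5000, 2.4000)
τ = (-0.0200, 0.1300, 0.0100)

Δω = ω₁−ω₀ = (-0.01780000, 0.07041667, 0.02160000)
applied torque τ = (-0.0200, 0.1300, 0.0100)
Δv = v₁−v₀ = (0.09600000, -0.14000000, 0.09600000)
applied force F = (2.4000, -3.5000, 2.4000)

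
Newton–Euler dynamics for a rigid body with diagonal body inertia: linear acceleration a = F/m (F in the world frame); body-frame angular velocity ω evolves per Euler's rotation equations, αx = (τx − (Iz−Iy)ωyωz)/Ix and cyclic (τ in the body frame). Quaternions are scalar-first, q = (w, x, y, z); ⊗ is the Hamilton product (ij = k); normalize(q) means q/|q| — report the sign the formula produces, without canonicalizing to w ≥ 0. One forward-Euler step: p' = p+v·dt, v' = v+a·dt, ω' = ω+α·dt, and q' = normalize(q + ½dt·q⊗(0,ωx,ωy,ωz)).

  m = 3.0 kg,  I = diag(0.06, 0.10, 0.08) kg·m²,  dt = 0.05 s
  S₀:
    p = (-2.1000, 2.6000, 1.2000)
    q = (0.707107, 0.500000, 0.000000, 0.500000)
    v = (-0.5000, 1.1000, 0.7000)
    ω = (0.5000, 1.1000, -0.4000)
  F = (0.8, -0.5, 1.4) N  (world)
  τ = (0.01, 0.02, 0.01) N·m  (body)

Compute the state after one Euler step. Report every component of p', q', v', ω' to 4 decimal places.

precession coupling ω×(Iω) = (0.0088, 0.0040, 0.0220)
(τ − ω×Iω)/I = (0.0200, 0.1600, -0.1500)
ω' = ω + α·dt = (0.5010, 1.1080, -0.4075)
Hamilton product q⊗(0,ω) = (-0.0500000, -0.1964465, 1.2278177, 0.2671572)
updated quaternion q' = (0.7055, 0.4948, 0.0307, 0.5064)
linear accel F/m = (0.2667, -0.1667, 0.4667)
p + v·dt = (-2.1250, 2.6550, 1.2350)
v + (F/m)dt = (-0.4867, 1.0917, 0.7233)

p' = (-2.1250, 2.6550, 1.2350)
q' = (0.7055, 0.4948, 0.0307, 0.5064)
v' = (-0.4867, 1.0917, 0.7233)
ω' = (0.5010, 1.1080, -0.4075)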